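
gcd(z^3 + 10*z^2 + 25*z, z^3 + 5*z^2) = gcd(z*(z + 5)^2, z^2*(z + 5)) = z^2 + 5*z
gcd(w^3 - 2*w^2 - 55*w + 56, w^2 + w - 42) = w + 7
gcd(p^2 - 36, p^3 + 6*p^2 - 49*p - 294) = p + 6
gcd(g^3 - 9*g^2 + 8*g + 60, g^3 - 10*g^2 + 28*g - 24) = g - 6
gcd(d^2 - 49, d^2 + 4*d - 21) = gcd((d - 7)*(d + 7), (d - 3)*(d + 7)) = d + 7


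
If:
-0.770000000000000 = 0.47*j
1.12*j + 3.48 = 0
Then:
No Solution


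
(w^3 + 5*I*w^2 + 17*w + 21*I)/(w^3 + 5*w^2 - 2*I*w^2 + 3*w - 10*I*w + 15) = (w + 7*I)/(w + 5)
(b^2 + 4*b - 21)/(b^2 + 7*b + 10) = (b^2 + 4*b - 21)/(b^2 + 7*b + 10)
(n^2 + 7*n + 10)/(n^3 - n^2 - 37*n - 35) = (n + 2)/(n^2 - 6*n - 7)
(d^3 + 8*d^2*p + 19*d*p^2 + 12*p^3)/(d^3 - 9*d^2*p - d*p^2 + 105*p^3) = (d^2 + 5*d*p + 4*p^2)/(d^2 - 12*d*p + 35*p^2)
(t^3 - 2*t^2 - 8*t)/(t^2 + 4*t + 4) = t*(t - 4)/(t + 2)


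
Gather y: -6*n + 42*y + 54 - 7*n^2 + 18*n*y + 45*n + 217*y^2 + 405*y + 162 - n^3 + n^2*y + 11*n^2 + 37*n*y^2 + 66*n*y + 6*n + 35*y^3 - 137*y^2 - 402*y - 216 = -n^3 + 4*n^2 + 45*n + 35*y^3 + y^2*(37*n + 80) + y*(n^2 + 84*n + 45)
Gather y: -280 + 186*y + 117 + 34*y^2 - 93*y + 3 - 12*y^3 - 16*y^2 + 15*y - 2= -12*y^3 + 18*y^2 + 108*y - 162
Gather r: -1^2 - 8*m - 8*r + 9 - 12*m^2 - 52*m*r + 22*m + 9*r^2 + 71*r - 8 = -12*m^2 + 14*m + 9*r^2 + r*(63 - 52*m)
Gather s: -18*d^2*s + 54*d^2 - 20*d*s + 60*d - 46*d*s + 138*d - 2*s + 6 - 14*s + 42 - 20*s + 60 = 54*d^2 + 198*d + s*(-18*d^2 - 66*d - 36) + 108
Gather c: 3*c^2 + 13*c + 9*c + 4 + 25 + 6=3*c^2 + 22*c + 35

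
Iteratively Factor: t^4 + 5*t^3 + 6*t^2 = (t)*(t^3 + 5*t^2 + 6*t) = t*(t + 2)*(t^2 + 3*t) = t^2*(t + 2)*(t + 3)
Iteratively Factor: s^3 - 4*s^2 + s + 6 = (s - 3)*(s^2 - s - 2) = (s - 3)*(s - 2)*(s + 1)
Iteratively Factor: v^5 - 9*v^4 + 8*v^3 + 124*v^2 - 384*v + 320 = (v - 4)*(v^4 - 5*v^3 - 12*v^2 + 76*v - 80) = (v - 4)*(v - 2)*(v^3 - 3*v^2 - 18*v + 40) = (v - 4)*(v - 2)^2*(v^2 - v - 20) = (v - 4)*(v - 2)^2*(v + 4)*(v - 5)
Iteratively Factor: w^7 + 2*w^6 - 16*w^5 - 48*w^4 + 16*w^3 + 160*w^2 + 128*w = (w - 2)*(w^6 + 4*w^5 - 8*w^4 - 64*w^3 - 112*w^2 - 64*w) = (w - 4)*(w - 2)*(w^5 + 8*w^4 + 24*w^3 + 32*w^2 + 16*w) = (w - 4)*(w - 2)*(w + 2)*(w^4 + 6*w^3 + 12*w^2 + 8*w) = (w - 4)*(w - 2)*(w + 2)^2*(w^3 + 4*w^2 + 4*w) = (w - 4)*(w - 2)*(w + 2)^3*(w^2 + 2*w) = (w - 4)*(w - 2)*(w + 2)^4*(w)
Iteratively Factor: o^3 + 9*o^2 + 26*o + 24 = (o + 2)*(o^2 + 7*o + 12) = (o + 2)*(o + 3)*(o + 4)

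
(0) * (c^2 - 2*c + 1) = 0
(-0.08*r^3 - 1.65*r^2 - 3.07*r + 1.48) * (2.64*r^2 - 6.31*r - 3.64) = -0.2112*r^5 - 3.8512*r^4 + 2.5979*r^3 + 29.2849*r^2 + 1.836*r - 5.3872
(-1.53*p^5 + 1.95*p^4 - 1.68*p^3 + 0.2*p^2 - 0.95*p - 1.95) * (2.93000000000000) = -4.4829*p^5 + 5.7135*p^4 - 4.9224*p^3 + 0.586*p^2 - 2.7835*p - 5.7135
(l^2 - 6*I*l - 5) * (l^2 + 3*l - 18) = l^4 + 3*l^3 - 6*I*l^3 - 23*l^2 - 18*I*l^2 - 15*l + 108*I*l + 90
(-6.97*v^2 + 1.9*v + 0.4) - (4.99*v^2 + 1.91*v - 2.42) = -11.96*v^2 - 0.01*v + 2.82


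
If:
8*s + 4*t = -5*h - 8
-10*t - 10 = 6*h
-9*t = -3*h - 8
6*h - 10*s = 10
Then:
No Solution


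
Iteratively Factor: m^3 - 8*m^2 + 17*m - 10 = (m - 5)*(m^2 - 3*m + 2) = (m - 5)*(m - 2)*(m - 1)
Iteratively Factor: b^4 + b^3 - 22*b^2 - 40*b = (b)*(b^3 + b^2 - 22*b - 40) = b*(b + 2)*(b^2 - b - 20) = b*(b + 2)*(b + 4)*(b - 5)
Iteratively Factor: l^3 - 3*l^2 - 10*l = (l)*(l^2 - 3*l - 10) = l*(l - 5)*(l + 2)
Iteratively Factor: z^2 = (z)*(z)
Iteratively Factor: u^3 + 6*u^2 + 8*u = (u + 4)*(u^2 + 2*u) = (u + 2)*(u + 4)*(u)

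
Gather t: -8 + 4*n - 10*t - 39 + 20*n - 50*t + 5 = 24*n - 60*t - 42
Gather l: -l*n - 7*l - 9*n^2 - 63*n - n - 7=l*(-n - 7) - 9*n^2 - 64*n - 7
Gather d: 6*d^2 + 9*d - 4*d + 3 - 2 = 6*d^2 + 5*d + 1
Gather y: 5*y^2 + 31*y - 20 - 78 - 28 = 5*y^2 + 31*y - 126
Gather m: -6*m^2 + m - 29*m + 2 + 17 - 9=-6*m^2 - 28*m + 10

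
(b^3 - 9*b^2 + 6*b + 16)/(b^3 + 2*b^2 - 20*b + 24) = (b^2 - 7*b - 8)/(b^2 + 4*b - 12)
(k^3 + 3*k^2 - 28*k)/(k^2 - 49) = k*(k - 4)/(k - 7)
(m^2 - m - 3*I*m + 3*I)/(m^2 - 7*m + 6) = (m - 3*I)/(m - 6)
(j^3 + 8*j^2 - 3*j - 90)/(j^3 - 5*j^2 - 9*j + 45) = (j^2 + 11*j + 30)/(j^2 - 2*j - 15)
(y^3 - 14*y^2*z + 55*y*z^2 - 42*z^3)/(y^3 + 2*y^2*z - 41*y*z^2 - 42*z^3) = (y^2 - 8*y*z + 7*z^2)/(y^2 + 8*y*z + 7*z^2)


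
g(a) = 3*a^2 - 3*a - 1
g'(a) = 6*a - 3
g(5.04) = 60.08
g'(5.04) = 27.24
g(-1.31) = 8.08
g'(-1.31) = -10.86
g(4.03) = 35.63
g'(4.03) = 21.18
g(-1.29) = 7.86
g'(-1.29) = -10.74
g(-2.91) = 33.13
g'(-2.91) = -20.46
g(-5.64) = 111.35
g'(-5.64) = -36.84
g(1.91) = 4.21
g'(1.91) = 8.46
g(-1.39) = 8.97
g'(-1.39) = -11.34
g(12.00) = 395.00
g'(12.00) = 69.00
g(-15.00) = 719.00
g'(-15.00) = -93.00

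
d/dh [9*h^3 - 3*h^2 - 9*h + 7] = 27*h^2 - 6*h - 9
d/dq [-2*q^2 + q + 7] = 1 - 4*q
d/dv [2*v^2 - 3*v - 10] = 4*v - 3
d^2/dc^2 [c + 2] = 0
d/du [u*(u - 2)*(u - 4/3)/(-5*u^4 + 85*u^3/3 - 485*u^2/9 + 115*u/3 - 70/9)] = 3*(27*u^4 - 72*u^3 + 39*u^2 + 42*u - 28)/(5*(81*u^6 - 594*u^5 + 1647*u^4 - 2172*u^3 + 1423*u^2 - 434*u + 49))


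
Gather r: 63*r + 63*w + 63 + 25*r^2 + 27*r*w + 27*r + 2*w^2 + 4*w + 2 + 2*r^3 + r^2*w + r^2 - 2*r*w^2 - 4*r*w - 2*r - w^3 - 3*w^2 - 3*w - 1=2*r^3 + r^2*(w + 26) + r*(-2*w^2 + 23*w + 88) - w^3 - w^2 + 64*w + 64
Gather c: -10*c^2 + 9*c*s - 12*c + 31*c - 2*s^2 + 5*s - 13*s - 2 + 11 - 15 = -10*c^2 + c*(9*s + 19) - 2*s^2 - 8*s - 6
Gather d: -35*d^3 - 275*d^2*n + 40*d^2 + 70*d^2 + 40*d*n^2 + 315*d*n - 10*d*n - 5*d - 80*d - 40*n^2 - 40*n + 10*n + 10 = -35*d^3 + d^2*(110 - 275*n) + d*(40*n^2 + 305*n - 85) - 40*n^2 - 30*n + 10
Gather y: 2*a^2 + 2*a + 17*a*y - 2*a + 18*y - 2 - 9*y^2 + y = 2*a^2 - 9*y^2 + y*(17*a + 19) - 2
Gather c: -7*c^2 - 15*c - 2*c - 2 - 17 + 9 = -7*c^2 - 17*c - 10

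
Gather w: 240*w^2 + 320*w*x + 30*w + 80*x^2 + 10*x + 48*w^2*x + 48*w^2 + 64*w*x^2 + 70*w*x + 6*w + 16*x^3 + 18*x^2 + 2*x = w^2*(48*x + 288) + w*(64*x^2 + 390*x + 36) + 16*x^3 + 98*x^2 + 12*x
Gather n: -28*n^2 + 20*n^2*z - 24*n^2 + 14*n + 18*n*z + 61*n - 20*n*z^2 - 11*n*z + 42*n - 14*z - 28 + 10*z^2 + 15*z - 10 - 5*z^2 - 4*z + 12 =n^2*(20*z - 52) + n*(-20*z^2 + 7*z + 117) + 5*z^2 - 3*z - 26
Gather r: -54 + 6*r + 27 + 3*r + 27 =9*r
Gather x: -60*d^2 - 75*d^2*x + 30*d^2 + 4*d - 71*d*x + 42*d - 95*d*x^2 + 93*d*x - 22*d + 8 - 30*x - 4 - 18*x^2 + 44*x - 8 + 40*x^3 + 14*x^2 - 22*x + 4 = -30*d^2 + 24*d + 40*x^3 + x^2*(-95*d - 4) + x*(-75*d^2 + 22*d - 8)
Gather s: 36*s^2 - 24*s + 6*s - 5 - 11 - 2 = 36*s^2 - 18*s - 18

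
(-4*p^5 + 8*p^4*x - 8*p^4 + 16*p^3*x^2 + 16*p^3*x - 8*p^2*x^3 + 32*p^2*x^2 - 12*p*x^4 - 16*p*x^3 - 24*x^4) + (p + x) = -4*p^5 + 8*p^4*x - 8*p^4 + 16*p^3*x^2 + 16*p^3*x - 8*p^2*x^3 + 32*p^2*x^2 - 12*p*x^4 - 16*p*x^3 + p - 24*x^4 + x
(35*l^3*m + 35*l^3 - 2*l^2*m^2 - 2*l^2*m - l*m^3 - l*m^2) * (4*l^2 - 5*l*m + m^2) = 140*l^5*m + 140*l^5 - 183*l^4*m^2 - 183*l^4*m + 41*l^3*m^3 + 41*l^3*m^2 + 3*l^2*m^4 + 3*l^2*m^3 - l*m^5 - l*m^4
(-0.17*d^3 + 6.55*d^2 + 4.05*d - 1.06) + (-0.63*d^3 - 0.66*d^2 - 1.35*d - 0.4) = -0.8*d^3 + 5.89*d^2 + 2.7*d - 1.46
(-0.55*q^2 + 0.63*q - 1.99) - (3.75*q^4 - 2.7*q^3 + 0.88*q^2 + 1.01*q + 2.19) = -3.75*q^4 + 2.7*q^3 - 1.43*q^2 - 0.38*q - 4.18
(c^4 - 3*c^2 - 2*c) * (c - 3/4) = c^5 - 3*c^4/4 - 3*c^3 + c^2/4 + 3*c/2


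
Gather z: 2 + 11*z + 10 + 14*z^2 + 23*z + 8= 14*z^2 + 34*z + 20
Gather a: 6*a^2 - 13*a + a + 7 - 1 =6*a^2 - 12*a + 6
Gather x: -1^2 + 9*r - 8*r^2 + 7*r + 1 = -8*r^2 + 16*r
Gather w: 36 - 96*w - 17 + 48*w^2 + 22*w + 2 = 48*w^2 - 74*w + 21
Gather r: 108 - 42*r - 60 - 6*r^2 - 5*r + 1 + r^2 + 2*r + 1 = -5*r^2 - 45*r + 50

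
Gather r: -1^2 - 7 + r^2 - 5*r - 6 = r^2 - 5*r - 14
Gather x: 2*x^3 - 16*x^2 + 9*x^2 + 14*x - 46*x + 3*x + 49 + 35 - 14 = 2*x^3 - 7*x^2 - 29*x + 70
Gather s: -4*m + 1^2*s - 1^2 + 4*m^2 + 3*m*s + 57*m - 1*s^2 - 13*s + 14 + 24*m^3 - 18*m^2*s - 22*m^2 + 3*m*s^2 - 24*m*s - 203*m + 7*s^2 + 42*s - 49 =24*m^3 - 18*m^2 - 150*m + s^2*(3*m + 6) + s*(-18*m^2 - 21*m + 30) - 36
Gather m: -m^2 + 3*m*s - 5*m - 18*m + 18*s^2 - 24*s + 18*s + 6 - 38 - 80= -m^2 + m*(3*s - 23) + 18*s^2 - 6*s - 112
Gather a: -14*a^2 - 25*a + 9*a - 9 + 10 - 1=-14*a^2 - 16*a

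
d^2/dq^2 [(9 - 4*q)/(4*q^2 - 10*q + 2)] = (-(4*q - 9)*(4*q - 5)^2 + 2*(12*q - 19)*(2*q^2 - 5*q + 1))/(2*q^2 - 5*q + 1)^3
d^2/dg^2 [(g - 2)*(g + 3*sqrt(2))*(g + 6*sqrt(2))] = 6*g - 4 + 18*sqrt(2)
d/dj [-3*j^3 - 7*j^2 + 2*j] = -9*j^2 - 14*j + 2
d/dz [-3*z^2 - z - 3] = -6*z - 1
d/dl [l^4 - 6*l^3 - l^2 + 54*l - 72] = 4*l^3 - 18*l^2 - 2*l + 54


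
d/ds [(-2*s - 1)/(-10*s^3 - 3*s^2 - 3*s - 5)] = (-40*s^3 - 36*s^2 - 6*s + 7)/(100*s^6 + 60*s^5 + 69*s^4 + 118*s^3 + 39*s^2 + 30*s + 25)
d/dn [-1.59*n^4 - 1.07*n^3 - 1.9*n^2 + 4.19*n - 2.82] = -6.36*n^3 - 3.21*n^2 - 3.8*n + 4.19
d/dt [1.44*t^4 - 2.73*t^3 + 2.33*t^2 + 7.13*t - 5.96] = 5.76*t^3 - 8.19*t^2 + 4.66*t + 7.13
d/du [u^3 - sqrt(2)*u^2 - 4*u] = 3*u^2 - 2*sqrt(2)*u - 4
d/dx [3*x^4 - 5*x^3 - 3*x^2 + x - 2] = 12*x^3 - 15*x^2 - 6*x + 1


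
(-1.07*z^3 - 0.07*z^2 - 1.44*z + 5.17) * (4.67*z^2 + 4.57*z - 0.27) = -4.9969*z^5 - 5.2168*z^4 - 6.7558*z^3 + 17.582*z^2 + 24.0157*z - 1.3959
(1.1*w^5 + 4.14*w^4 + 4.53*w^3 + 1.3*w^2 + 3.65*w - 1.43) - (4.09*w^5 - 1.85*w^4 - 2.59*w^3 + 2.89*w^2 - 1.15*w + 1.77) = -2.99*w^5 + 5.99*w^4 + 7.12*w^3 - 1.59*w^2 + 4.8*w - 3.2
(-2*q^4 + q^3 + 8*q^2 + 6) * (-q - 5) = 2*q^5 + 9*q^4 - 13*q^3 - 40*q^2 - 6*q - 30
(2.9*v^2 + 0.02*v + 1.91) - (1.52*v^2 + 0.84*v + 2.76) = 1.38*v^2 - 0.82*v - 0.85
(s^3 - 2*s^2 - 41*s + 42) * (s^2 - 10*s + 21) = s^5 - 12*s^4 + 410*s^2 - 1281*s + 882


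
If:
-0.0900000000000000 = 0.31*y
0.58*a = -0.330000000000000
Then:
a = -0.57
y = -0.29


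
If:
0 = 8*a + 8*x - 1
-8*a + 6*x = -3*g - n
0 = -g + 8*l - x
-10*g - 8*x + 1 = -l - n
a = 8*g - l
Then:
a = 383/10304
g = 9/1472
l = 121/10304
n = -365/1472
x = 905/10304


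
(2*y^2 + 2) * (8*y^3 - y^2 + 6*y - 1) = 16*y^5 - 2*y^4 + 28*y^3 - 4*y^2 + 12*y - 2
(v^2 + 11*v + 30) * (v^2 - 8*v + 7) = v^4 + 3*v^3 - 51*v^2 - 163*v + 210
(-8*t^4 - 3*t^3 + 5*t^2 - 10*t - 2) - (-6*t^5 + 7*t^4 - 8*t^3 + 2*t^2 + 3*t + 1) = 6*t^5 - 15*t^4 + 5*t^3 + 3*t^2 - 13*t - 3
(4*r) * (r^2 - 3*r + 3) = 4*r^3 - 12*r^2 + 12*r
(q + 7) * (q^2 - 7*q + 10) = q^3 - 39*q + 70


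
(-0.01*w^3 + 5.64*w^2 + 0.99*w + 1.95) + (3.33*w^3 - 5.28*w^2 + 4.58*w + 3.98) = 3.32*w^3 + 0.359999999999999*w^2 + 5.57*w + 5.93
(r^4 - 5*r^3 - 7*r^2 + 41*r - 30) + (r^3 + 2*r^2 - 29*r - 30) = r^4 - 4*r^3 - 5*r^2 + 12*r - 60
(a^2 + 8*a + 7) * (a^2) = a^4 + 8*a^3 + 7*a^2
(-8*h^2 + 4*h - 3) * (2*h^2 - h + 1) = -16*h^4 + 16*h^3 - 18*h^2 + 7*h - 3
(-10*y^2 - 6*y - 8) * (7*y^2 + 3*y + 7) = -70*y^4 - 72*y^3 - 144*y^2 - 66*y - 56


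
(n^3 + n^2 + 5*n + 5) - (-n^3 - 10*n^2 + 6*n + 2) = 2*n^3 + 11*n^2 - n + 3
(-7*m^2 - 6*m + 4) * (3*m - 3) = -21*m^3 + 3*m^2 + 30*m - 12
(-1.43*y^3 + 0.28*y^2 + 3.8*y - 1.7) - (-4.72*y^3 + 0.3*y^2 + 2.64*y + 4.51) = 3.29*y^3 - 0.02*y^2 + 1.16*y - 6.21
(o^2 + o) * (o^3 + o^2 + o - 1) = o^5 + 2*o^4 + 2*o^3 - o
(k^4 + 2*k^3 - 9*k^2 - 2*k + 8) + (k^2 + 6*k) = k^4 + 2*k^3 - 8*k^2 + 4*k + 8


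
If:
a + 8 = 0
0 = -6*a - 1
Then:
No Solution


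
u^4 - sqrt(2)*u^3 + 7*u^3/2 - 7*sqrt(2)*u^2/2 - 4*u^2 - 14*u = u*(u + 7/2)*(u - 2*sqrt(2))*(u + sqrt(2))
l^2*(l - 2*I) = l^3 - 2*I*l^2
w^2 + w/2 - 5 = (w - 2)*(w + 5/2)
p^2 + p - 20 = (p - 4)*(p + 5)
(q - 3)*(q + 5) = q^2 + 2*q - 15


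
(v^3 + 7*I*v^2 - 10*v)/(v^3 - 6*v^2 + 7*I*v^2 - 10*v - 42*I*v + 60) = v/(v - 6)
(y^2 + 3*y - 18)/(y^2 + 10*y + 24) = (y - 3)/(y + 4)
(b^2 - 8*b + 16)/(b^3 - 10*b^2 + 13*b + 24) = (b^2 - 8*b + 16)/(b^3 - 10*b^2 + 13*b + 24)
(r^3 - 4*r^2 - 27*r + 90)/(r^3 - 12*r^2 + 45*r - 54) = (r + 5)/(r - 3)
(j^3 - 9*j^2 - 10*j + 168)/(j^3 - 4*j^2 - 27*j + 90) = (j^2 - 3*j - 28)/(j^2 + 2*j - 15)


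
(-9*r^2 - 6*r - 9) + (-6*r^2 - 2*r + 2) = -15*r^2 - 8*r - 7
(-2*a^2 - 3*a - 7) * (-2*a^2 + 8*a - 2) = 4*a^4 - 10*a^3 - 6*a^2 - 50*a + 14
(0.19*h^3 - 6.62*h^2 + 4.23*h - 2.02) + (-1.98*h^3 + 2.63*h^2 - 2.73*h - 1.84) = -1.79*h^3 - 3.99*h^2 + 1.5*h - 3.86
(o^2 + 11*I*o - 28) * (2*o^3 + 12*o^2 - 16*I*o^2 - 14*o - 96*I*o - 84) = 2*o^5 + 12*o^4 + 6*I*o^4 + 106*o^3 + 36*I*o^3 + 636*o^2 + 294*I*o^2 + 392*o + 1764*I*o + 2352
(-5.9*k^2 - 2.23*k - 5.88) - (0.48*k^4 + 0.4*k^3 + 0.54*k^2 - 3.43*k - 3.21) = -0.48*k^4 - 0.4*k^3 - 6.44*k^2 + 1.2*k - 2.67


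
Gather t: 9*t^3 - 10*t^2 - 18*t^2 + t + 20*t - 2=9*t^3 - 28*t^2 + 21*t - 2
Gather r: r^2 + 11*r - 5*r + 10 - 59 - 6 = r^2 + 6*r - 55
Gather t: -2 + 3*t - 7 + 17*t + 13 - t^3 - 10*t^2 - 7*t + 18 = -t^3 - 10*t^2 + 13*t + 22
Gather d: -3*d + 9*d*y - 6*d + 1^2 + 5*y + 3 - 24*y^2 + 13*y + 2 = d*(9*y - 9) - 24*y^2 + 18*y + 6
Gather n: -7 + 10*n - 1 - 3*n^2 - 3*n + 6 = -3*n^2 + 7*n - 2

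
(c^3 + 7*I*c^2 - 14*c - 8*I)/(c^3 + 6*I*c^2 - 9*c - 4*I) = (c + 2*I)/(c + I)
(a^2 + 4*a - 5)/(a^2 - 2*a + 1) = (a + 5)/(a - 1)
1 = 1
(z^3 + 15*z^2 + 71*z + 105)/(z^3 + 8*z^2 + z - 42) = (z + 5)/(z - 2)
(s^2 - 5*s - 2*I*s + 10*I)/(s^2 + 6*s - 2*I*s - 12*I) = (s - 5)/(s + 6)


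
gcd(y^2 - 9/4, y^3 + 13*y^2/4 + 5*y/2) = 1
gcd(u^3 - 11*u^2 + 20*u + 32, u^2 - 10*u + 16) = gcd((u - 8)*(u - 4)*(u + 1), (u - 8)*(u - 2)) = u - 8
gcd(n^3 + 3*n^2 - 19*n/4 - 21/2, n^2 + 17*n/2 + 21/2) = n + 3/2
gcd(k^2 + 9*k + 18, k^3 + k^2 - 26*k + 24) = k + 6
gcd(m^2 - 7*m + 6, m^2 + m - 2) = m - 1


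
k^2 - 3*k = k*(k - 3)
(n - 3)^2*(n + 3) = n^3 - 3*n^2 - 9*n + 27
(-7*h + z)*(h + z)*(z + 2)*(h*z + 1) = -7*h^3*z^2 - 14*h^3*z - 6*h^2*z^3 - 12*h^2*z^2 - 7*h^2*z - 14*h^2 + h*z^4 + 2*h*z^3 - 6*h*z^2 - 12*h*z + z^3 + 2*z^2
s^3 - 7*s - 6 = (s - 3)*(s + 1)*(s + 2)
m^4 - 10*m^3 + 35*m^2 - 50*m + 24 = (m - 4)*(m - 3)*(m - 2)*(m - 1)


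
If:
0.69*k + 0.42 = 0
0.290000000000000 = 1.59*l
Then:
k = -0.61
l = 0.18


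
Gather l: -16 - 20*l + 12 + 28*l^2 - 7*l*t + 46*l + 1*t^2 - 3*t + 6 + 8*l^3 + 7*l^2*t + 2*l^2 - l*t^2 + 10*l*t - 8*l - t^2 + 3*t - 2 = 8*l^3 + l^2*(7*t + 30) + l*(-t^2 + 3*t + 18)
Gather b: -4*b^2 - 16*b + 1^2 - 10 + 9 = -4*b^2 - 16*b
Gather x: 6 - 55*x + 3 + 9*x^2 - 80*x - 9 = 9*x^2 - 135*x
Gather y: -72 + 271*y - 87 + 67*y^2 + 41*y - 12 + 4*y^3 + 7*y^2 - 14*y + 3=4*y^3 + 74*y^2 + 298*y - 168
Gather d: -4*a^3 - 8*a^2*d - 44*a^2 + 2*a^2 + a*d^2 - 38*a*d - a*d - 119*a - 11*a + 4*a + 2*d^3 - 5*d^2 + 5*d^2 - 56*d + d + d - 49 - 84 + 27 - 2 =-4*a^3 - 42*a^2 + a*d^2 - 126*a + 2*d^3 + d*(-8*a^2 - 39*a - 54) - 108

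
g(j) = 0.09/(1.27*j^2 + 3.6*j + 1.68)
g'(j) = 0.09*(-2.54*j - 3.6)/(1.27*j^2 + 3.6*j + 1.68)^2 = (-0.2286*j - 0.324)/(1.27*j^2 + 3.6*j + 1.68)^2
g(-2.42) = 0.22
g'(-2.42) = 1.39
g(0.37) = 0.03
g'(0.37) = -0.04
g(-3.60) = 0.02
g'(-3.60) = 0.02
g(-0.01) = 0.05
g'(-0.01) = -0.12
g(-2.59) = 0.10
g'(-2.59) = 0.35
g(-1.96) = -0.18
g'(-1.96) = 0.50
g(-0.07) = 0.06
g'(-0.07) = -0.15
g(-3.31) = 0.02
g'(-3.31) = 0.03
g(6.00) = 0.00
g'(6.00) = -0.00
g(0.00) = 0.05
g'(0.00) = -0.11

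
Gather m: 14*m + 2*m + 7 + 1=16*m + 8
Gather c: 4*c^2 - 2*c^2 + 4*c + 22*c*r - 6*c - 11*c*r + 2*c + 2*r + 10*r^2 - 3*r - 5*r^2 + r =2*c^2 + 11*c*r + 5*r^2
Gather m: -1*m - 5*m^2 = -5*m^2 - m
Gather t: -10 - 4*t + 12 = 2 - 4*t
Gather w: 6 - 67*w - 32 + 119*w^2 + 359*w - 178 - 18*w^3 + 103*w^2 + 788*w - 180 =-18*w^3 + 222*w^2 + 1080*w - 384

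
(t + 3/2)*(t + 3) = t^2 + 9*t/2 + 9/2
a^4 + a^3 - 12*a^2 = a^2*(a - 3)*(a + 4)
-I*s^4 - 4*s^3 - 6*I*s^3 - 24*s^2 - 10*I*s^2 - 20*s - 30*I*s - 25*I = (s + 1)*(s + 5)*(s - 5*I)*(-I*s + 1)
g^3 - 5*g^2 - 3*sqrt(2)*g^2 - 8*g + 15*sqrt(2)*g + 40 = (g - 5)*(g - 4*sqrt(2))*(g + sqrt(2))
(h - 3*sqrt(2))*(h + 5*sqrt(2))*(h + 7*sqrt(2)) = h^3 + 9*sqrt(2)*h^2 - 2*h - 210*sqrt(2)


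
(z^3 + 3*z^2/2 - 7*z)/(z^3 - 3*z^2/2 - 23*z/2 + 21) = z/(z - 3)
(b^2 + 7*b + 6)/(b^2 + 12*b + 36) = (b + 1)/(b + 6)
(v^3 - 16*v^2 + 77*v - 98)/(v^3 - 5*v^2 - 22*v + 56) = (v - 7)/(v + 4)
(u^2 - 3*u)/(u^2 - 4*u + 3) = u/(u - 1)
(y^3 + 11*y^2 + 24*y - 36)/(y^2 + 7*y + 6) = (y^2 + 5*y - 6)/(y + 1)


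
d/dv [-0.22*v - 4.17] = -0.220000000000000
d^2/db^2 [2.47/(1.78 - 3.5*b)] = -60.515/(3.5*b - 1.78)^3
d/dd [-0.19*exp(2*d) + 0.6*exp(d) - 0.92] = (0.6 - 0.38*exp(d))*exp(d)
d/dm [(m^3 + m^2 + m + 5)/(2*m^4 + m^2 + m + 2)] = ((3*m^2 + 2*m + 1)*(2*m^4 + m^2 + m + 2) - (8*m^3 + 2*m + 1)*(m^3 + m^2 + m + 5))/(2*m^4 + m^2 + m + 2)^2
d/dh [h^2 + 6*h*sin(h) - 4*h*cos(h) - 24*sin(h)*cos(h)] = 4*h*sin(h) + 6*h*cos(h) + 2*h + 6*sin(h) - 4*cos(h) - 24*cos(2*h)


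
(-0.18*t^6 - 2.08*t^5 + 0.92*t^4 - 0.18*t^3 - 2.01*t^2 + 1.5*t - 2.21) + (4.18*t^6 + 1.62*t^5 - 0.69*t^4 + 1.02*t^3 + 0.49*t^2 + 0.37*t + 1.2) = 4.0*t^6 - 0.46*t^5 + 0.23*t^4 + 0.84*t^3 - 1.52*t^2 + 1.87*t - 1.01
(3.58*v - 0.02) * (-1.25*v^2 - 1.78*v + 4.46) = -4.475*v^3 - 6.3474*v^2 + 16.0024*v - 0.0892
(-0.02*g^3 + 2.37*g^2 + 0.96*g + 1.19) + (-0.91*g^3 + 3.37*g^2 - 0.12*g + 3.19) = -0.93*g^3 + 5.74*g^2 + 0.84*g + 4.38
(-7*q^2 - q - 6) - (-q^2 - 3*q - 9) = -6*q^2 + 2*q + 3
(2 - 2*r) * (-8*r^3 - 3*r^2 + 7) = 16*r^4 - 10*r^3 - 6*r^2 - 14*r + 14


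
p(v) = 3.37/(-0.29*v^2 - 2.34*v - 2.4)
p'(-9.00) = -0.42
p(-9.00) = -0.70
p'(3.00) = 0.10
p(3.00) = -0.28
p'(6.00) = 0.03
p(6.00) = -0.13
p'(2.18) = 0.15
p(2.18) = -0.38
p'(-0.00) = 1.37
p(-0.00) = -1.40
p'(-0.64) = 6.36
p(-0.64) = -3.30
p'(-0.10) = 1.63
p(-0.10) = -1.55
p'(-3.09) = 0.43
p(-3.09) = 1.63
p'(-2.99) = 0.51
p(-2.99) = 1.68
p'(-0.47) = 3.74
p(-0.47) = -2.47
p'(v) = 3.37*(0.58*v + 2.34)/(-0.29*v^2 - 2.34*v - 2.4)^2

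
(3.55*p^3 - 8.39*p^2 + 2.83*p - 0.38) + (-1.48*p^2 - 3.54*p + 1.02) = 3.55*p^3 - 9.87*p^2 - 0.71*p + 0.64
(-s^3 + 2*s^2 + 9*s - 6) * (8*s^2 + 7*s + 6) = -8*s^5 + 9*s^4 + 80*s^3 + 27*s^2 + 12*s - 36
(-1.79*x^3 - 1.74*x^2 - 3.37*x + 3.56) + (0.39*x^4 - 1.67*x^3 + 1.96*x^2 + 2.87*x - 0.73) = 0.39*x^4 - 3.46*x^3 + 0.22*x^2 - 0.5*x + 2.83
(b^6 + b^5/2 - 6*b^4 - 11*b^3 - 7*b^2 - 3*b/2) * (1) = b^6 + b^5/2 - 6*b^4 - 11*b^3 - 7*b^2 - 3*b/2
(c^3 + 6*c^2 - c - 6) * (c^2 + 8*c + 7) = c^5 + 14*c^4 + 54*c^3 + 28*c^2 - 55*c - 42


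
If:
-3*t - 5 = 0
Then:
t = -5/3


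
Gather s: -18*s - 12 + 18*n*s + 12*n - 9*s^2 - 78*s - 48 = 12*n - 9*s^2 + s*(18*n - 96) - 60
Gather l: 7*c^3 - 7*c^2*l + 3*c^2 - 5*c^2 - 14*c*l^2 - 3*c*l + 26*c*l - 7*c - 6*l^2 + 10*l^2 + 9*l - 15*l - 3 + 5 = 7*c^3 - 2*c^2 - 7*c + l^2*(4 - 14*c) + l*(-7*c^2 + 23*c - 6) + 2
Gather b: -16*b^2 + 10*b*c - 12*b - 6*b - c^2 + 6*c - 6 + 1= -16*b^2 + b*(10*c - 18) - c^2 + 6*c - 5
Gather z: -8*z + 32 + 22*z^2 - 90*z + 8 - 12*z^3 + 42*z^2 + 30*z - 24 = -12*z^3 + 64*z^2 - 68*z + 16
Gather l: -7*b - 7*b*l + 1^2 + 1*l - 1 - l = -7*b*l - 7*b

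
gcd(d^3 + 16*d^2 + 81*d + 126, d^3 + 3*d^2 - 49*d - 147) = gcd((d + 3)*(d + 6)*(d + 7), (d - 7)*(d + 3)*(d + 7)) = d^2 + 10*d + 21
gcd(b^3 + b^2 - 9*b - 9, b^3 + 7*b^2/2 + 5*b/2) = b + 1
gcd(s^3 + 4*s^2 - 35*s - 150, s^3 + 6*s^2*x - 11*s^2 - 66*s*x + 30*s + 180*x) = s - 6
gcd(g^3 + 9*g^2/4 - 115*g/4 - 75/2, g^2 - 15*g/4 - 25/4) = g^2 - 15*g/4 - 25/4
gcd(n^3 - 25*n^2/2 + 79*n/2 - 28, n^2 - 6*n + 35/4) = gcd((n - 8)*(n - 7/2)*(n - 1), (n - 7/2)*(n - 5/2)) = n - 7/2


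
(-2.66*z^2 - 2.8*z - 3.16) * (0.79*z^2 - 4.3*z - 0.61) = -2.1014*z^4 + 9.226*z^3 + 11.1662*z^2 + 15.296*z + 1.9276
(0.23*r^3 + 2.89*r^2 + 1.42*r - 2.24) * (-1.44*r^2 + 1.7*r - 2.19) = -0.3312*r^5 - 3.7706*r^4 + 2.3645*r^3 - 0.689500000000001*r^2 - 6.9178*r + 4.9056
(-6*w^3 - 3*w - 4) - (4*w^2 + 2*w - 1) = -6*w^3 - 4*w^2 - 5*w - 3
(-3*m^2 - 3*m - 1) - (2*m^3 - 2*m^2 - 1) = -2*m^3 - m^2 - 3*m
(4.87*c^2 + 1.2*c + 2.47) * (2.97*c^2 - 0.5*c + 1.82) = 14.4639*c^4 + 1.129*c^3 + 15.5993*c^2 + 0.949*c + 4.4954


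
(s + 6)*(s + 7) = s^2 + 13*s + 42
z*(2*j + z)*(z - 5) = 2*j*z^2 - 10*j*z + z^3 - 5*z^2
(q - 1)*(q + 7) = q^2 + 6*q - 7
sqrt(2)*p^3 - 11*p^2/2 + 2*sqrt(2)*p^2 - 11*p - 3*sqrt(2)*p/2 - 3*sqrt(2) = (p + 2)*(p - 3*sqrt(2))*(sqrt(2)*p + 1/2)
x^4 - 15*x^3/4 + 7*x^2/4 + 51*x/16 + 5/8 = (x - 5/2)*(x - 2)*(x + 1/4)*(x + 1/2)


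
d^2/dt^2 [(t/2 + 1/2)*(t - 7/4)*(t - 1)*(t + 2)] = 6*t^2 + 3*t/4 - 9/2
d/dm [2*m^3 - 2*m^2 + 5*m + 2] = 6*m^2 - 4*m + 5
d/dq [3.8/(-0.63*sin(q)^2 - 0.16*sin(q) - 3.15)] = (4.788*sin(q) + 0.608)*cos(q)/(0.63*sin(q)^2 + 0.16*sin(q) + 3.15)^2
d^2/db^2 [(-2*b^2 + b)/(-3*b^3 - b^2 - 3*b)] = 2*(18*b^3 - 27*b^2 - 63*b + 2)/(27*b^6 + 27*b^5 + 90*b^4 + 55*b^3 + 90*b^2 + 27*b + 27)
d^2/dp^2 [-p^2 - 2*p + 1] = -2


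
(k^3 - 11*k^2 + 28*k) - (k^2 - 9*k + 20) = k^3 - 12*k^2 + 37*k - 20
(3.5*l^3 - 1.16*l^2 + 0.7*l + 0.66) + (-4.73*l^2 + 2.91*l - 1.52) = 3.5*l^3 - 5.89*l^2 + 3.61*l - 0.86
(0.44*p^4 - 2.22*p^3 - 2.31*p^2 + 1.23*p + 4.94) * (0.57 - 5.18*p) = -2.2792*p^5 + 11.7504*p^4 + 10.7004*p^3 - 7.6881*p^2 - 24.8881*p + 2.8158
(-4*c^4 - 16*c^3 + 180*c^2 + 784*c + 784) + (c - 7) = -4*c^4 - 16*c^3 + 180*c^2 + 785*c + 777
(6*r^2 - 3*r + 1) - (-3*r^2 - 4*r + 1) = 9*r^2 + r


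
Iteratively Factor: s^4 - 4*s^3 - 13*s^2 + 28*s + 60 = (s - 5)*(s^3 + s^2 - 8*s - 12) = (s - 5)*(s + 2)*(s^2 - s - 6) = (s - 5)*(s - 3)*(s + 2)*(s + 2)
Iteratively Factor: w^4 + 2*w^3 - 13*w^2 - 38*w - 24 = (w - 4)*(w^3 + 6*w^2 + 11*w + 6) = (w - 4)*(w + 2)*(w^2 + 4*w + 3) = (w - 4)*(w + 2)*(w + 3)*(w + 1)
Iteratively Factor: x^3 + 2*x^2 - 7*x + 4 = (x + 4)*(x^2 - 2*x + 1) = (x - 1)*(x + 4)*(x - 1)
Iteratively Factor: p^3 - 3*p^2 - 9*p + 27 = (p + 3)*(p^2 - 6*p + 9) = (p - 3)*(p + 3)*(p - 3)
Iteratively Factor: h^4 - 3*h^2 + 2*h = (h + 2)*(h^3 - 2*h^2 + h) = (h - 1)*(h + 2)*(h^2 - h) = (h - 1)^2*(h + 2)*(h)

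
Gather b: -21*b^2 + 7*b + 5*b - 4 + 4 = -21*b^2 + 12*b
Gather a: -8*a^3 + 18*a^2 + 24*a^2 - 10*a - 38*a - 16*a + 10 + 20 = -8*a^3 + 42*a^2 - 64*a + 30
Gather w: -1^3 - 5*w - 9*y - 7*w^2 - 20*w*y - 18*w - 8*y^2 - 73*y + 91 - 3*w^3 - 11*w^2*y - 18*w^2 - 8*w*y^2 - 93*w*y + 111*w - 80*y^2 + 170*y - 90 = -3*w^3 + w^2*(-11*y - 25) + w*(-8*y^2 - 113*y + 88) - 88*y^2 + 88*y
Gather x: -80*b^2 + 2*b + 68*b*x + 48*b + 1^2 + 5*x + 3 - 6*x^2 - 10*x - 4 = -80*b^2 + 50*b - 6*x^2 + x*(68*b - 5)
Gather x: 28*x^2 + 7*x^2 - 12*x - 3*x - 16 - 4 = 35*x^2 - 15*x - 20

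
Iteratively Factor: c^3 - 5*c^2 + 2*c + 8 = (c - 2)*(c^2 - 3*c - 4) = (c - 4)*(c - 2)*(c + 1)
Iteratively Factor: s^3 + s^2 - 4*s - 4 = (s + 2)*(s^2 - s - 2) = (s + 1)*(s + 2)*(s - 2)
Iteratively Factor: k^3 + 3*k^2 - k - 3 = (k + 1)*(k^2 + 2*k - 3) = (k - 1)*(k + 1)*(k + 3)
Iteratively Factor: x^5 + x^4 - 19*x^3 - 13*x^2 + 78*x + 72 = (x - 3)*(x^4 + 4*x^3 - 7*x^2 - 34*x - 24) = (x - 3)*(x + 1)*(x^3 + 3*x^2 - 10*x - 24) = (x - 3)*(x + 1)*(x + 2)*(x^2 + x - 12) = (x - 3)*(x + 1)*(x + 2)*(x + 4)*(x - 3)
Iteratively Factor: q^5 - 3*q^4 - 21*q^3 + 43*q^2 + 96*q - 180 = (q - 5)*(q^4 + 2*q^3 - 11*q^2 - 12*q + 36) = (q - 5)*(q - 2)*(q^3 + 4*q^2 - 3*q - 18) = (q - 5)*(q - 2)^2*(q^2 + 6*q + 9) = (q - 5)*(q - 2)^2*(q + 3)*(q + 3)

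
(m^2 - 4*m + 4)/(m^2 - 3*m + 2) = (m - 2)/(m - 1)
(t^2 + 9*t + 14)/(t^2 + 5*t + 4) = (t^2 + 9*t + 14)/(t^2 + 5*t + 4)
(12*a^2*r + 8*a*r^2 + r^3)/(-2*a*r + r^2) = (12*a^2 + 8*a*r + r^2)/(-2*a + r)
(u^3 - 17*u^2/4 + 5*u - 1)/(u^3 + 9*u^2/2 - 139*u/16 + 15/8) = 4*(u^2 - 4*u + 4)/(4*u^2 + 19*u - 30)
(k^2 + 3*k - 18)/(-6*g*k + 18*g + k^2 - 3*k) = (-k - 6)/(6*g - k)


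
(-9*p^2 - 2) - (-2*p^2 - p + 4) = -7*p^2 + p - 6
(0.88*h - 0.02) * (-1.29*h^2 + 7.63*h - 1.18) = -1.1352*h^3 + 6.7402*h^2 - 1.191*h + 0.0236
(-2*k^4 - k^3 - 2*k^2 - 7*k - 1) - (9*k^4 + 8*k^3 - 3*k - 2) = -11*k^4 - 9*k^3 - 2*k^2 - 4*k + 1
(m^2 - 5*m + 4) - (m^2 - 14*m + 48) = 9*m - 44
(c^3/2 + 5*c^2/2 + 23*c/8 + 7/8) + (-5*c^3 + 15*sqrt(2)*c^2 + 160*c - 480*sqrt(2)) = -9*c^3/2 + 5*c^2/2 + 15*sqrt(2)*c^2 + 1303*c/8 - 480*sqrt(2) + 7/8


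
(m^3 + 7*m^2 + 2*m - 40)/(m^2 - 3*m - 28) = (m^2 + 3*m - 10)/(m - 7)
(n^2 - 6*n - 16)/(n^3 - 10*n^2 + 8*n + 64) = 1/(n - 4)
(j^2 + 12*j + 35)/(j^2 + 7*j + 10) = (j + 7)/(j + 2)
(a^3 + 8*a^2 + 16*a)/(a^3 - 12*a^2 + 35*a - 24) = a*(a^2 + 8*a + 16)/(a^3 - 12*a^2 + 35*a - 24)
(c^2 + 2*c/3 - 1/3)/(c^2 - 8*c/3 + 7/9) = 3*(c + 1)/(3*c - 7)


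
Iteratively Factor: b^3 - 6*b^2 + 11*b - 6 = (b - 1)*(b^2 - 5*b + 6) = (b - 2)*(b - 1)*(b - 3)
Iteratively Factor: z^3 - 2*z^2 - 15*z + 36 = (z - 3)*(z^2 + z - 12) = (z - 3)^2*(z + 4)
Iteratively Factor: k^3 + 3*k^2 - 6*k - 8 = (k + 1)*(k^2 + 2*k - 8) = (k - 2)*(k + 1)*(k + 4)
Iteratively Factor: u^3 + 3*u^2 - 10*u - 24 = (u - 3)*(u^2 + 6*u + 8) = (u - 3)*(u + 4)*(u + 2)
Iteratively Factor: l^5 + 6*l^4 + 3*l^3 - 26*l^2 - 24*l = (l + 3)*(l^4 + 3*l^3 - 6*l^2 - 8*l) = l*(l + 3)*(l^3 + 3*l^2 - 6*l - 8) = l*(l - 2)*(l + 3)*(l^2 + 5*l + 4) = l*(l - 2)*(l + 3)*(l + 4)*(l + 1)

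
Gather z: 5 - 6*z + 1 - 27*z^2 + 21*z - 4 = -27*z^2 + 15*z + 2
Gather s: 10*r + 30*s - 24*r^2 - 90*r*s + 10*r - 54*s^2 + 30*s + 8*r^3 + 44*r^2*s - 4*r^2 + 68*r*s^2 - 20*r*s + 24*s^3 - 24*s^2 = 8*r^3 - 28*r^2 + 20*r + 24*s^3 + s^2*(68*r - 78) + s*(44*r^2 - 110*r + 60)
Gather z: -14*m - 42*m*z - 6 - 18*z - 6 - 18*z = -14*m + z*(-42*m - 36) - 12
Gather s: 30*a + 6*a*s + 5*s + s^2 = 30*a + s^2 + s*(6*a + 5)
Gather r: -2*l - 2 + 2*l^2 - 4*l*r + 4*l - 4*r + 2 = 2*l^2 + 2*l + r*(-4*l - 4)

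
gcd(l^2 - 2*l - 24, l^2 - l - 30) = l - 6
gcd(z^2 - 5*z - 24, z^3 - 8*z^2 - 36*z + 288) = z - 8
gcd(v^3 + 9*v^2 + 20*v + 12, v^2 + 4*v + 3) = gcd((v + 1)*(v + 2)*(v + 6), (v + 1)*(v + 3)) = v + 1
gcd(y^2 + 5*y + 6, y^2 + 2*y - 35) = 1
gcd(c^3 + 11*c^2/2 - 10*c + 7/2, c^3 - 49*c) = c + 7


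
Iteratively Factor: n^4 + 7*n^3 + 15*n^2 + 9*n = (n + 3)*(n^3 + 4*n^2 + 3*n) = n*(n + 3)*(n^2 + 4*n + 3) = n*(n + 3)^2*(n + 1)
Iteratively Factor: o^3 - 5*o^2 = (o)*(o^2 - 5*o) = o^2*(o - 5)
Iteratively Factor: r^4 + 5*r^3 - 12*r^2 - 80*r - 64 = (r + 4)*(r^3 + r^2 - 16*r - 16) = (r - 4)*(r + 4)*(r^2 + 5*r + 4) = (r - 4)*(r + 1)*(r + 4)*(r + 4)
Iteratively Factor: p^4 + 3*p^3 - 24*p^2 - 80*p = (p + 4)*(p^3 - p^2 - 20*p) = p*(p + 4)*(p^2 - p - 20) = p*(p - 5)*(p + 4)*(p + 4)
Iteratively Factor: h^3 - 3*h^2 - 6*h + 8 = (h - 4)*(h^2 + h - 2) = (h - 4)*(h + 2)*(h - 1)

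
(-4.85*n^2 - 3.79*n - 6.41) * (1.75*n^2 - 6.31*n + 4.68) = -8.4875*n^4 + 23.971*n^3 - 10.0006*n^2 + 22.7099*n - 29.9988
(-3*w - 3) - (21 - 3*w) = -24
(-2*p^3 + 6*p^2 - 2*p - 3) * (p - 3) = -2*p^4 + 12*p^3 - 20*p^2 + 3*p + 9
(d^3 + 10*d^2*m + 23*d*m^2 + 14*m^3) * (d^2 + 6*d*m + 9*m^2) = d^5 + 16*d^4*m + 92*d^3*m^2 + 242*d^2*m^3 + 291*d*m^4 + 126*m^5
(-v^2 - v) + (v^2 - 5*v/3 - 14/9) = -8*v/3 - 14/9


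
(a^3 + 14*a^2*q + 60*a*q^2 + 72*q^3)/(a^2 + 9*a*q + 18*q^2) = (a^2 + 8*a*q + 12*q^2)/(a + 3*q)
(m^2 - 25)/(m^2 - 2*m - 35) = (m - 5)/(m - 7)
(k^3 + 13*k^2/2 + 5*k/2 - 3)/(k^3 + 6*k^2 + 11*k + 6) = (k^2 + 11*k/2 - 3)/(k^2 + 5*k + 6)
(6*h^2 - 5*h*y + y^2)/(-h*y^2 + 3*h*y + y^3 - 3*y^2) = (-6*h^2 + 5*h*y - y^2)/(y*(h*y - 3*h - y^2 + 3*y))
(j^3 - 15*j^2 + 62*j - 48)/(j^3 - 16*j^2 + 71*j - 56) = (j - 6)/(j - 7)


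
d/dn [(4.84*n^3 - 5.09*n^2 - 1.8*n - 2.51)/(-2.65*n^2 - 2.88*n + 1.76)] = (-12.826*n^4 - 27.8784*n^3 + 35.4444*n^2 - 31.2198*n - 10.3968)/(7.0225*n^4 + 15.264*n^3 - 1.0336*n^2 - 10.1376*n + 3.0976)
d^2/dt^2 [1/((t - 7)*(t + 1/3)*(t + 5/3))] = 36*(243*t^4 - 1620*t^3 + 1404*t^2 + 8640*t + 6533)/(729*t^9 - 10935*t^8 + 25272*t^7 + 194400*t^6 - 254718*t^5 - 1960470*t^4 - 2881936*t^3 - 1702680*t^2 - 444675*t - 42875)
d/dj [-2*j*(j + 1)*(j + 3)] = -6*j^2 - 16*j - 6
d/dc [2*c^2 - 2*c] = 4*c - 2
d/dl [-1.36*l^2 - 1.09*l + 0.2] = -2.72*l - 1.09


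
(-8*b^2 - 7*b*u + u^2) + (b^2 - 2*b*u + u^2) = -7*b^2 - 9*b*u + 2*u^2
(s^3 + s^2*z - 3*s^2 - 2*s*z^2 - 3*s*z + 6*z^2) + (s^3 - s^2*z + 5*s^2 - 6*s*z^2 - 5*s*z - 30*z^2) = 2*s^3 + 2*s^2 - 8*s*z^2 - 8*s*z - 24*z^2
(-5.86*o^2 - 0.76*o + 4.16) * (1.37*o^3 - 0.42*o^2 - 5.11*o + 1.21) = -8.0282*o^5 + 1.42*o^4 + 35.963*o^3 - 4.9542*o^2 - 22.1772*o + 5.0336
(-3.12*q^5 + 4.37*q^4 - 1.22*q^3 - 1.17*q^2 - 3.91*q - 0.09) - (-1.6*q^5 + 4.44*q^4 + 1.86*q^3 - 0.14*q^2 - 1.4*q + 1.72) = -1.52*q^5 - 0.0700000000000003*q^4 - 3.08*q^3 - 1.03*q^2 - 2.51*q - 1.81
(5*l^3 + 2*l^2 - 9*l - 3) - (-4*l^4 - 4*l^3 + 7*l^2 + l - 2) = 4*l^4 + 9*l^3 - 5*l^2 - 10*l - 1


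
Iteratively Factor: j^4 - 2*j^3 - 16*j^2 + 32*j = (j)*(j^3 - 2*j^2 - 16*j + 32) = j*(j - 4)*(j^2 + 2*j - 8) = j*(j - 4)*(j + 4)*(j - 2)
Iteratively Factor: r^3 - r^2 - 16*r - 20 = (r + 2)*(r^2 - 3*r - 10) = (r + 2)^2*(r - 5)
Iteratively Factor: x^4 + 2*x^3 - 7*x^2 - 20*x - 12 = (x - 3)*(x^3 + 5*x^2 + 8*x + 4) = (x - 3)*(x + 1)*(x^2 + 4*x + 4) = (x - 3)*(x + 1)*(x + 2)*(x + 2)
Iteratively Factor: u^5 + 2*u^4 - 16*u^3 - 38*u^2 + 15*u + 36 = (u - 1)*(u^4 + 3*u^3 - 13*u^2 - 51*u - 36) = (u - 4)*(u - 1)*(u^3 + 7*u^2 + 15*u + 9) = (u - 4)*(u - 1)*(u + 3)*(u^2 + 4*u + 3) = (u - 4)*(u - 1)*(u + 1)*(u + 3)*(u + 3)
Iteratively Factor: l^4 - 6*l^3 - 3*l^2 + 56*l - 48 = (l + 3)*(l^3 - 9*l^2 + 24*l - 16) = (l - 4)*(l + 3)*(l^2 - 5*l + 4) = (l - 4)^2*(l + 3)*(l - 1)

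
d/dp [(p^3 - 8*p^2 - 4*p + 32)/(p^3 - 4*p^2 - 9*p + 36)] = 2*(2*p^4 - 5*p^3 + 34*p^2 - 160*p + 72)/(p^6 - 8*p^5 - 2*p^4 + 144*p^3 - 207*p^2 - 648*p + 1296)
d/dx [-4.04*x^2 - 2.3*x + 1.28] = -8.08*x - 2.3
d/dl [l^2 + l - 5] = 2*l + 1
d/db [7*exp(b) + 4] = 7*exp(b)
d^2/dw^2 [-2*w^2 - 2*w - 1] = -4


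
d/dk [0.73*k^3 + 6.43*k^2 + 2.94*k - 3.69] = 2.19*k^2 + 12.86*k + 2.94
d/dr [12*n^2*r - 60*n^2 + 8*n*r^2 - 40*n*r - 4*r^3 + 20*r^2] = 12*n^2 + 16*n*r - 40*n - 12*r^2 + 40*r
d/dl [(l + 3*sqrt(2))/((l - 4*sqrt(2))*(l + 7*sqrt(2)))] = (-l^2 - 6*sqrt(2)*l - 74)/(l^4 + 6*sqrt(2)*l^3 - 94*l^2 - 336*sqrt(2)*l + 3136)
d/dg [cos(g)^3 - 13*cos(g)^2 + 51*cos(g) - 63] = (-3*cos(g)^2 + 26*cos(g) - 51)*sin(g)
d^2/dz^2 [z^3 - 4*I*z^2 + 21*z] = 6*z - 8*I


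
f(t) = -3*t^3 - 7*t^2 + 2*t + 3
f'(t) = -9*t^2 - 14*t + 2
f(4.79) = -477.74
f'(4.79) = -271.56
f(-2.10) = -4.29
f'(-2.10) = -8.29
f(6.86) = -1281.18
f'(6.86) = -517.58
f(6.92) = -1312.49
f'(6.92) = -525.86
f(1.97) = -43.16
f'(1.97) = -60.51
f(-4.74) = 155.74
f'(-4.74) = -133.85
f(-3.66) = 48.99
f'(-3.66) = -67.32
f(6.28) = -1003.53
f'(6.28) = -440.87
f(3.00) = -135.00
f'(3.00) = -121.00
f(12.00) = -6165.00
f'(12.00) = -1462.00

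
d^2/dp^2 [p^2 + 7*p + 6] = 2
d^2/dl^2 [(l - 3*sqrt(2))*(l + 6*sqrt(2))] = 2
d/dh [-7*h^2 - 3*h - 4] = -14*h - 3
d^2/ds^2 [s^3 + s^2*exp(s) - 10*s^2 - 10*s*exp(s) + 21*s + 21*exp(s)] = s^2*exp(s) - 6*s*exp(s) + 6*s + 3*exp(s) - 20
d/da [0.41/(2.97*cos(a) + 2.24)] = 1.2177*sin(a)/(2.97*cos(a) + 2.24)^2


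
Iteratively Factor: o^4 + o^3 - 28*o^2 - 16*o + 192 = (o + 4)*(o^3 - 3*o^2 - 16*o + 48) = (o - 3)*(o + 4)*(o^2 - 16) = (o - 4)*(o - 3)*(o + 4)*(o + 4)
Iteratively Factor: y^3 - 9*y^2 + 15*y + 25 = (y - 5)*(y^2 - 4*y - 5) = (y - 5)*(y + 1)*(y - 5)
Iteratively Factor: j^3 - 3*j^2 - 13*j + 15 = (j - 5)*(j^2 + 2*j - 3) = (j - 5)*(j - 1)*(j + 3)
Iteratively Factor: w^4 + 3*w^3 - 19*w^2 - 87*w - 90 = (w - 5)*(w^3 + 8*w^2 + 21*w + 18) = (w - 5)*(w + 2)*(w^2 + 6*w + 9) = (w - 5)*(w + 2)*(w + 3)*(w + 3)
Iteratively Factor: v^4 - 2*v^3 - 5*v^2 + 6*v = (v - 3)*(v^3 + v^2 - 2*v) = (v - 3)*(v - 1)*(v^2 + 2*v) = (v - 3)*(v - 1)*(v + 2)*(v)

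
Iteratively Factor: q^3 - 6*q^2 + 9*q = (q - 3)*(q^2 - 3*q) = q*(q - 3)*(q - 3)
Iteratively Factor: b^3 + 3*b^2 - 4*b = (b)*(b^2 + 3*b - 4) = b*(b + 4)*(b - 1)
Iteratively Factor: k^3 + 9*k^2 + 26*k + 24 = (k + 4)*(k^2 + 5*k + 6) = (k + 2)*(k + 4)*(k + 3)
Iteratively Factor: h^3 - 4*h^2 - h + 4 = (h - 4)*(h^2 - 1) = (h - 4)*(h - 1)*(h + 1)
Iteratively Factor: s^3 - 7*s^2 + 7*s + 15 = (s - 5)*(s^2 - 2*s - 3) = (s - 5)*(s + 1)*(s - 3)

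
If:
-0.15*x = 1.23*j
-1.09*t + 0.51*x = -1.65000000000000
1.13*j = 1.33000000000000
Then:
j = 1.18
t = -3.00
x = -9.65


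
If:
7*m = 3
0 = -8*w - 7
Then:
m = 3/7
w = -7/8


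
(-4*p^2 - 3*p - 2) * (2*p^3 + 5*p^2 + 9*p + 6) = -8*p^5 - 26*p^4 - 55*p^3 - 61*p^2 - 36*p - 12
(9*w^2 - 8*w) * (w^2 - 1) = 9*w^4 - 8*w^3 - 9*w^2 + 8*w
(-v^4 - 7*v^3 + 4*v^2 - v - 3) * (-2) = 2*v^4 + 14*v^3 - 8*v^2 + 2*v + 6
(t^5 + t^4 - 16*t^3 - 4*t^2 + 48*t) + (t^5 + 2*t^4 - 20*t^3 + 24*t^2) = 2*t^5 + 3*t^4 - 36*t^3 + 20*t^2 + 48*t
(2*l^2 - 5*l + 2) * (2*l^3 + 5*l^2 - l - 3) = 4*l^5 - 23*l^3 + 9*l^2 + 13*l - 6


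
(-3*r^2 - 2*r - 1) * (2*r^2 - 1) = -6*r^4 - 4*r^3 + r^2 + 2*r + 1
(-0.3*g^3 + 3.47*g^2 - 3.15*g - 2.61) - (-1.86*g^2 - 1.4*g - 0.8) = -0.3*g^3 + 5.33*g^2 - 1.75*g - 1.81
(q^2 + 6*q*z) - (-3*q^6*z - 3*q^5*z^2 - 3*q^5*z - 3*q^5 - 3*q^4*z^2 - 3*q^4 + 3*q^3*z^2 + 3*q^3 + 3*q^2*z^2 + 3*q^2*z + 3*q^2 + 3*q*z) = 3*q^6*z + 3*q^5*z^2 + 3*q^5*z + 3*q^5 + 3*q^4*z^2 + 3*q^4 - 3*q^3*z^2 - 3*q^3 - 3*q^2*z^2 - 3*q^2*z - 2*q^2 + 3*q*z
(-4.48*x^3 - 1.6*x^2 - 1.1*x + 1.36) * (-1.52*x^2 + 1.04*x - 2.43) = 6.8096*x^5 - 2.2272*x^4 + 10.8944*x^3 + 0.6768*x^2 + 4.0874*x - 3.3048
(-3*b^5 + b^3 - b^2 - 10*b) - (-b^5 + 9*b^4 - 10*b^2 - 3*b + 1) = -2*b^5 - 9*b^4 + b^3 + 9*b^2 - 7*b - 1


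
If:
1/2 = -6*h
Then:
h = -1/12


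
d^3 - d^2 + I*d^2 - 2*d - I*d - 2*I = (d - 2)*(d + 1)*(d + I)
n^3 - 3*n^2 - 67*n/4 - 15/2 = (n - 6)*(n + 1/2)*(n + 5/2)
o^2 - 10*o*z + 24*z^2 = (o - 6*z)*(o - 4*z)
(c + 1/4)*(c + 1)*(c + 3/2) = c^3 + 11*c^2/4 + 17*c/8 + 3/8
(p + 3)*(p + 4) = p^2 + 7*p + 12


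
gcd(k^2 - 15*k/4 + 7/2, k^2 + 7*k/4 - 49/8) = k - 7/4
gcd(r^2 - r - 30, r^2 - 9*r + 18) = r - 6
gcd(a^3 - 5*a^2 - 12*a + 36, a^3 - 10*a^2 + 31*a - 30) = a - 2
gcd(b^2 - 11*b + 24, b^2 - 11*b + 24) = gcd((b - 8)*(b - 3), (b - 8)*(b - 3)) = b^2 - 11*b + 24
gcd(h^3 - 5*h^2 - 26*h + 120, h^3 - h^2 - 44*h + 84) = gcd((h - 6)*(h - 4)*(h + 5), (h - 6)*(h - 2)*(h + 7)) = h - 6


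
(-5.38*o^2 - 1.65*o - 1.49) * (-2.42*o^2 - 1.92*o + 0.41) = 13.0196*o^4 + 14.3226*o^3 + 4.568*o^2 + 2.1843*o - 0.6109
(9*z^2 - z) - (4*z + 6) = 9*z^2 - 5*z - 6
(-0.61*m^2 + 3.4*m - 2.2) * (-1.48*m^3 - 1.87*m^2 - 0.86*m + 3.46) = 0.9028*m^5 - 3.8913*m^4 - 2.5774*m^3 - 0.920599999999999*m^2 + 13.656*m - 7.612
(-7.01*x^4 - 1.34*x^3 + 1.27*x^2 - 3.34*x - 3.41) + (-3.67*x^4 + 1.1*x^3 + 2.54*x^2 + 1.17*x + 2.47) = -10.68*x^4 - 0.24*x^3 + 3.81*x^2 - 2.17*x - 0.94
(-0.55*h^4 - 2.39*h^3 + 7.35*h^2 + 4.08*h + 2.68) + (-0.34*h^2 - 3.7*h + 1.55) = -0.55*h^4 - 2.39*h^3 + 7.01*h^2 + 0.38*h + 4.23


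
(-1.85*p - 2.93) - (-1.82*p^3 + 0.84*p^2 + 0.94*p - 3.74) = 1.82*p^3 - 0.84*p^2 - 2.79*p + 0.81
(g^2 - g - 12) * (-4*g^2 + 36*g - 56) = -4*g^4 + 40*g^3 - 44*g^2 - 376*g + 672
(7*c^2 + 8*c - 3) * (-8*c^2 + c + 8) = -56*c^4 - 57*c^3 + 88*c^2 + 61*c - 24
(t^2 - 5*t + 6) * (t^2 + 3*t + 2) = t^4 - 2*t^3 - 7*t^2 + 8*t + 12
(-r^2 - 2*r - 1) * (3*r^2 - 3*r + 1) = -3*r^4 - 3*r^3 + 2*r^2 + r - 1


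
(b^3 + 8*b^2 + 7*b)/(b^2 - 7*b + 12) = b*(b^2 + 8*b + 7)/(b^2 - 7*b + 12)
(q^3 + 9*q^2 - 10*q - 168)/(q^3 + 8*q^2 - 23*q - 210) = (q - 4)/(q - 5)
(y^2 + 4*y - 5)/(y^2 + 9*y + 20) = (y - 1)/(y + 4)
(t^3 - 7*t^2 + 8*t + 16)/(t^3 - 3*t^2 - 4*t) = (t - 4)/t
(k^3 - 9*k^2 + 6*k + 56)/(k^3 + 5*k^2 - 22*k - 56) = (k - 7)/(k + 7)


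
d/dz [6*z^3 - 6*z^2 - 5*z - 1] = 18*z^2 - 12*z - 5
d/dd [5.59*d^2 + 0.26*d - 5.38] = 11.18*d + 0.26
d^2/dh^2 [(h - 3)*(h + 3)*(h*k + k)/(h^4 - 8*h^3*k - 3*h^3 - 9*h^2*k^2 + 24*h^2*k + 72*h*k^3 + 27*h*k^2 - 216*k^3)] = 2*k*(h^6 + 12*h^5 + 27*h^4*k^2 - 96*h^4*k + 18*h^4 - 576*h^3*k^3 + 292*h^3*k^2 - 192*h^3*k + 1728*h^2*k^4 - 1728*h^2*k^3 + 495*h^2*k^2 + 6912*h*k^4 + 5184*k^6 + 2592*k^5 + 1971*k^4)/(h^9 - 24*h^8*k + 165*h^7*k^2 + 136*h^6*k^3 - 4941*h^5*k^4 + 7992*h^4*k^5 + 45927*h^3*k^6 - 106920*h^2*k^7 - 139968*h*k^8 + 373248*k^9)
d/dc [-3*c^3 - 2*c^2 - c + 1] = -9*c^2 - 4*c - 1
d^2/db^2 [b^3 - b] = 6*b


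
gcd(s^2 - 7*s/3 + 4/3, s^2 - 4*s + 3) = s - 1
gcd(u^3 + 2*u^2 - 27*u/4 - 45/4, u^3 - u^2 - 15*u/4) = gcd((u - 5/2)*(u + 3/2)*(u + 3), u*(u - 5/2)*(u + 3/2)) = u^2 - u - 15/4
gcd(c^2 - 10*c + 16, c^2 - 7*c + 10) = c - 2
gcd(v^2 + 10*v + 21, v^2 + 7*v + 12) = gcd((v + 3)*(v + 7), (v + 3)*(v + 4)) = v + 3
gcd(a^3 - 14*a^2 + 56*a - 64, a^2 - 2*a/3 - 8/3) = a - 2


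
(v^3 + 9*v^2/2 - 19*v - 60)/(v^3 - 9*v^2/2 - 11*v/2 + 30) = (v + 6)/(v - 3)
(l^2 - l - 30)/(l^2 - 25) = (l - 6)/(l - 5)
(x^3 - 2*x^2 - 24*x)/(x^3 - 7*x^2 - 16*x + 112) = x*(x - 6)/(x^2 - 11*x + 28)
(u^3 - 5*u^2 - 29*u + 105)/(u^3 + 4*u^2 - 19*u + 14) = (u^3 - 5*u^2 - 29*u + 105)/(u^3 + 4*u^2 - 19*u + 14)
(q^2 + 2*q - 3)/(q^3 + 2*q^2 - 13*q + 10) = (q + 3)/(q^2 + 3*q - 10)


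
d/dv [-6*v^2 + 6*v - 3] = 6 - 12*v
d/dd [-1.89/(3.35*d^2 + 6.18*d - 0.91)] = (12.663*d + 11.6802)/(3.35*d^2 + 6.18*d - 0.91)^2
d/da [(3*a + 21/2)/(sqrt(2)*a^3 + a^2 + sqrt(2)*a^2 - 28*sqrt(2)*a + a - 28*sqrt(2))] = 3*(2*sqrt(2)*a^3 + 2*a^2 + 2*sqrt(2)*a^2 - 56*sqrt(2)*a + 2*a - (2*a + 7)*(3*sqrt(2)*a^2 + 2*a + 2*sqrt(2)*a - 28*sqrt(2) + 1) - 56*sqrt(2))/(2*(sqrt(2)*a^3 + a^2 + sqrt(2)*a^2 - 28*sqrt(2)*a + a - 28*sqrt(2))^2)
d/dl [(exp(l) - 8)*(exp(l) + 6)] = 2*(exp(l) - 1)*exp(l)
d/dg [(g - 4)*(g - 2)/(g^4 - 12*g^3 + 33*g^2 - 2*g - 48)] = 2*(-g^3 + 11*g^2 - 40*g + 38)/(g^6 - 20*g^5 + 126*g^4 - 212*g^3 - 311*g^2 + 624*g + 576)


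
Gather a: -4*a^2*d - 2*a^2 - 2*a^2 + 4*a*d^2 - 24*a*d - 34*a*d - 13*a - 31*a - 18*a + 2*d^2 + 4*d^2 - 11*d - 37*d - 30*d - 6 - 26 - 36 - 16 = a^2*(-4*d - 4) + a*(4*d^2 - 58*d - 62) + 6*d^2 - 78*d - 84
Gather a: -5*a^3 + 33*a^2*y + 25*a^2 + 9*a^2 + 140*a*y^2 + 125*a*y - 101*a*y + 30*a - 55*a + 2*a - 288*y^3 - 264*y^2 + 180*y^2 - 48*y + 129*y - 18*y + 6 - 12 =-5*a^3 + a^2*(33*y + 34) + a*(140*y^2 + 24*y - 23) - 288*y^3 - 84*y^2 + 63*y - 6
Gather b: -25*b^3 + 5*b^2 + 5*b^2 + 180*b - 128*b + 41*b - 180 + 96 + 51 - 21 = -25*b^3 + 10*b^2 + 93*b - 54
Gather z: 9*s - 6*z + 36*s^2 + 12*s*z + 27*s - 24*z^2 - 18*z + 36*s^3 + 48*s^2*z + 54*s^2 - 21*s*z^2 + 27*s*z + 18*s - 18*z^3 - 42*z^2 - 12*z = 36*s^3 + 90*s^2 + 54*s - 18*z^3 + z^2*(-21*s - 66) + z*(48*s^2 + 39*s - 36)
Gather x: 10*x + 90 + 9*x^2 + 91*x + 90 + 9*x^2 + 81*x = 18*x^2 + 182*x + 180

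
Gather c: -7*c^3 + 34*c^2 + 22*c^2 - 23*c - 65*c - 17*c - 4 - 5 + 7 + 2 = -7*c^3 + 56*c^2 - 105*c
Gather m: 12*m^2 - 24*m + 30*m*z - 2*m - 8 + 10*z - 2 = 12*m^2 + m*(30*z - 26) + 10*z - 10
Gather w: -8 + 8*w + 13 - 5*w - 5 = 3*w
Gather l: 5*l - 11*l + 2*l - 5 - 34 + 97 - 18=40 - 4*l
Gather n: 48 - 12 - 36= 0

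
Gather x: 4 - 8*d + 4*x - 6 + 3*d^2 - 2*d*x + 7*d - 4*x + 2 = 3*d^2 - 2*d*x - d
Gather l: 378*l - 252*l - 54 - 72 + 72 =126*l - 54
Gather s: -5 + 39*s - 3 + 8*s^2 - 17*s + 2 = 8*s^2 + 22*s - 6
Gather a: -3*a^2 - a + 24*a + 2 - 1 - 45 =-3*a^2 + 23*a - 44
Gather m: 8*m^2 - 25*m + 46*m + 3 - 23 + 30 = 8*m^2 + 21*m + 10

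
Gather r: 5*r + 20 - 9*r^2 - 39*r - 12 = -9*r^2 - 34*r + 8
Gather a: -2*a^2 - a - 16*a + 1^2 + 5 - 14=-2*a^2 - 17*a - 8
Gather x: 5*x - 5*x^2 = -5*x^2 + 5*x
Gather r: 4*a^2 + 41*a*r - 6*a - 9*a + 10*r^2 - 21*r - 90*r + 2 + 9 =4*a^2 - 15*a + 10*r^2 + r*(41*a - 111) + 11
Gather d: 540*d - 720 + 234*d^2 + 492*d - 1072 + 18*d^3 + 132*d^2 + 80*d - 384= 18*d^3 + 366*d^2 + 1112*d - 2176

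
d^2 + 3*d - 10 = (d - 2)*(d + 5)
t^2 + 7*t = t*(t + 7)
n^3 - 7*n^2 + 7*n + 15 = (n - 5)*(n - 3)*(n + 1)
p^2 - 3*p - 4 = (p - 4)*(p + 1)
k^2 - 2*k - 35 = (k - 7)*(k + 5)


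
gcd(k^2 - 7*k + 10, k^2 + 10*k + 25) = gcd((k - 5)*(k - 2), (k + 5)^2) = 1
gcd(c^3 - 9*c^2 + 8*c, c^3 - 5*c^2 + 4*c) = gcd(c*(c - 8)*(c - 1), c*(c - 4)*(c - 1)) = c^2 - c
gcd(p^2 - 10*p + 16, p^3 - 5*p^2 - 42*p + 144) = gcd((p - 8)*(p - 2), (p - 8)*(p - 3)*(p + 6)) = p - 8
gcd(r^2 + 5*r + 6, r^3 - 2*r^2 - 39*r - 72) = r + 3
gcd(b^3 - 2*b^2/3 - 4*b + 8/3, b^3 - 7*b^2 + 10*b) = b - 2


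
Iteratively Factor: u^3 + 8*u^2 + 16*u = (u + 4)*(u^2 + 4*u) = u*(u + 4)*(u + 4)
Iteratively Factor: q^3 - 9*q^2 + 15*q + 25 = (q - 5)*(q^2 - 4*q - 5) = (q - 5)^2*(q + 1)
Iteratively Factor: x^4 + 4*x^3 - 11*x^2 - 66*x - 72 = (x + 3)*(x^3 + x^2 - 14*x - 24) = (x - 4)*(x + 3)*(x^2 + 5*x + 6) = (x - 4)*(x + 3)^2*(x + 2)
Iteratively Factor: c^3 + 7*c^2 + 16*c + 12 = (c + 2)*(c^2 + 5*c + 6) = (c + 2)^2*(c + 3)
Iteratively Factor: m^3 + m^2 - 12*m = (m + 4)*(m^2 - 3*m) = m*(m + 4)*(m - 3)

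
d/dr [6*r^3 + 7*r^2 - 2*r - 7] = 18*r^2 + 14*r - 2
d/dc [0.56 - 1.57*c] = -1.57000000000000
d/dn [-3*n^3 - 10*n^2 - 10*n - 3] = -9*n^2 - 20*n - 10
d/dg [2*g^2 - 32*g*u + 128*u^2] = 4*g - 32*u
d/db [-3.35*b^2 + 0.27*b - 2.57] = 0.27 - 6.7*b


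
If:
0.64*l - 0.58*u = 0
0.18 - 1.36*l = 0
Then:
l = 0.13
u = 0.15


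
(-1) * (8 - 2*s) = 2*s - 8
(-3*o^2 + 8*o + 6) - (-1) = -3*o^2 + 8*o + 7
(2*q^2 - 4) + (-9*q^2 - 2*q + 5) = -7*q^2 - 2*q + 1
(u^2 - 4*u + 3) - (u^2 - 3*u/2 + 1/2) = 5/2 - 5*u/2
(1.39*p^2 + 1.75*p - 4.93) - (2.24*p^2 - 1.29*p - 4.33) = -0.85*p^2 + 3.04*p - 0.6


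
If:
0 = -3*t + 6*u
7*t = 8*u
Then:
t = 0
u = 0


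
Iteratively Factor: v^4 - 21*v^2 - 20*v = (v - 5)*(v^3 + 5*v^2 + 4*v) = (v - 5)*(v + 4)*(v^2 + v) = v*(v - 5)*(v + 4)*(v + 1)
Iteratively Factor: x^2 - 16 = (x + 4)*(x - 4)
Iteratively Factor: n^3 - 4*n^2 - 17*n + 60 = (n + 4)*(n^2 - 8*n + 15) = (n - 3)*(n + 4)*(n - 5)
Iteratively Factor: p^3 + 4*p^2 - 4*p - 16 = (p - 2)*(p^2 + 6*p + 8) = (p - 2)*(p + 4)*(p + 2)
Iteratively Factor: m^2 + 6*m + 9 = (m + 3)*(m + 3)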